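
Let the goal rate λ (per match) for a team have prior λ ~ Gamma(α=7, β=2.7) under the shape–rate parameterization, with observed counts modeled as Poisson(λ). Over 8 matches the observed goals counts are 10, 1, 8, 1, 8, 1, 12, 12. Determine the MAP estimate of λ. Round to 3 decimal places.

λ̂_MAP = 5.514

Σxᵢ = 10+1+8+1+8+1+12+12 = 53, with n = 8.
Posterior ∝ λ^6e^(−2.7λ) · λ^53e^(−8λ) = λ^59e^(−10.7λ), i.e. Gamma(shape=60, rate=10.7).
The mode of a Gamma(a, b) with a ≥ 1 (shape–rate) is (a−1)/b = 59/10.7 ≈ 5.514.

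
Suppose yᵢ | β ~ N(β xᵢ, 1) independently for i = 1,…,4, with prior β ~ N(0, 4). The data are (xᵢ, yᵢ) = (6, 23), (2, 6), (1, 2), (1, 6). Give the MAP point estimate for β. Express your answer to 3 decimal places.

β̂_MAP = 3.740

log p(β | y) = −Σ(yᵢ − βxᵢ)²/(2·1) − β²/(2·4) + const.
Setting the derivative to zero: Σxᵢ(yᵢ − βxᵢ)/1 − β/4 = 0, so β = Σxᵢyᵢ / (Σxᵢ² + σ²/τ²).
Σxᵢyᵢ = 6·23 + 2·6 + 1·2 + 1·6 = 158; Σxᵢ² = 42; σ²/τ² = 0.25.
β̂_MAP = 158 / (42 + 0.25) = 158/42.25 ≈ 3.740.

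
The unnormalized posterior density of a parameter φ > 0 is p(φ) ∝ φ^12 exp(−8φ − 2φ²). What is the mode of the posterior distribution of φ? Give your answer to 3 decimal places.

φ̂_MAP = 1.000

ℓ'(φ) = 12/φ − 8 − 4φ. Setting this to zero and multiplying by φ: 4φ² + 8φ − 12 = 0.
φ = (−8 + √(8² + 4·4·12)) / (2·4) = (−8 + √256) / 8 = (−8 + 16)/8 = 1.
ℓ''(φ) = −12/φ² − 4 < 0, confirming a maximum.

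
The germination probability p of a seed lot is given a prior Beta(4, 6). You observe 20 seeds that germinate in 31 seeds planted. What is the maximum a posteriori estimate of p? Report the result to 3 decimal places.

p̂_MAP = 0.590

Prior: Beta(4, 6).
Data: 20 successes in 31 trials. The binomial likelihood contributes p^20(1−p)^11, so the posterior is Beta(4+20, 6+11) = Beta(24, 17).
For Beta(a, b) with a, b > 1 the mode is (a−1)/(a+b−2) = 23/39 ≈ 0.590.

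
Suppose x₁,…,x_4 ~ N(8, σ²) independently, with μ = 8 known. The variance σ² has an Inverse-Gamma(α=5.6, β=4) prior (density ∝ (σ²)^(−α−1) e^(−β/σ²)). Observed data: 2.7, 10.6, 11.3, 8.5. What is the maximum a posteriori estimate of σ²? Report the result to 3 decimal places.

σ̂²_MAP = 3.139

Sum of squared deviations about the known mean: SS = (2.7−8)² + (10.6−8)² + (11.3−8)² + (8.5−8)² = 45.99.
The Normal likelihood contributes (σ²)^(−n/2) exp(−SS/(2σ²)), so the posterior is Inverse-Gamma(α + n/2, β + SS/2) = Inverse-Gamma(7.6, 26.995).
The mode of Inverse-Gamma(a, b) is b/(a+1) = 26.995/8.6 ≈ 3.139.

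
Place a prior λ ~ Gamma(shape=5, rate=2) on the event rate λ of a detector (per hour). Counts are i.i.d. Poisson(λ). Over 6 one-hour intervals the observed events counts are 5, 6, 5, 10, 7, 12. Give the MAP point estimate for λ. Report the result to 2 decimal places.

λ̂_MAP = 6.13

Σxᵢ = 5+6+5+10+7+12 = 45, with n = 6.
Posterior ∝ λ^4e^(−2λ) · λ^45e^(−6λ) = λ^49e^(−8λ), i.e. Gamma(shape=50, rate=8).
The mode of a Gamma(a, b) with a ≥ 1 (shape–rate) is (a−1)/b = 49/8 ≈ 6.13.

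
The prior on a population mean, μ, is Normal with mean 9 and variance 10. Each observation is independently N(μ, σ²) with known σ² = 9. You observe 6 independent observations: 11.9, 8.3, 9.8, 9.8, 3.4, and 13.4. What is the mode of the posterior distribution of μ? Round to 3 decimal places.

μ̂_MAP = 9.377

n = 6; x̄ = (11.9 + 8.3 + 9.8 + 9.8 + 3.4 + 13.4)/6 = 56.6/6 = 283/30 ≈ 9.4333.
For a Normal prior and Normal likelihood with known variance, the posterior is Normal; its mode equals its mean, the precision-weighted average.
Prior precision 1/σ₀² = 1/10 = 0.1; data precision n/σ² = 6/9 = 2/3.
μ̂ = (0.1·9 + (2/3)·(283/30)) / (0.1 + 2/3) = (647/90)/(23/30) = 647/69 ≈ 9.377.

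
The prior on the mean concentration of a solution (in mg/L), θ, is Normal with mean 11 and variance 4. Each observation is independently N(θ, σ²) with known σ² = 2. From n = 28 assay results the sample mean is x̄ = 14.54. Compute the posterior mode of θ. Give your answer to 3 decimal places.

θ̂_MAP = 14.478

n = 28, x̄ = 14.54.
For a Normal prior and Normal likelihood with known variance, the posterior is Normal; its mode equals its mean, the precision-weighted average.
Prior precision 1/σ₀² = 1/4 = 0.25; data precision n/σ² = 28/2 = 14.
θ̂ = (0.25·11 + 14·14.54) / (0.25 + 14) = 206.31/14.25 = 6877/475 ≈ 14.478.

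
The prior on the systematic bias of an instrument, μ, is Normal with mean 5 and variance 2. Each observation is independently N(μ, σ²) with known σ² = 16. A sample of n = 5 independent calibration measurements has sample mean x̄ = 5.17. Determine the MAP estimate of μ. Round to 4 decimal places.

n = 5, x̄ = 5.17.
For a Normal prior and Normal likelihood with known variance, the posterior is Normal; its mode equals its mean, the precision-weighted average.
Prior precision 1/σ₀² = 1/2 = 0.5; data precision n/σ² = 5/16 = 0.3125.
μ̂ = (0.5·5 + 0.3125·5.17) / (0.5 + 0.3125) = 4.115625/0.8125 = 1317/260 ≈ 5.0654.

μ̂_MAP = 5.0654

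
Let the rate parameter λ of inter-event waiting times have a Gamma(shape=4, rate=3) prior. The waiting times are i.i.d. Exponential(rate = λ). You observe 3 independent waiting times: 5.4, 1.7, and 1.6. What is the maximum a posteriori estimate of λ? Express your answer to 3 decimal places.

λ̂_MAP = 0.513

The Exponential(rate=λ) likelihood is ∝ λ^n e^(−λΣtᵢ). Here n = 3 and Σtᵢ = 5.4 + 1.7 + 1.6 = 8.7.
Posterior ∝ λ^3e^(−3λ) · λ^3e^(−8.7λ) = λ^6e^(−11.7λ), i.e. Gamma(7, 11.7).
Mode = (a−1)/b = 6/11.7 ≈ 0.513.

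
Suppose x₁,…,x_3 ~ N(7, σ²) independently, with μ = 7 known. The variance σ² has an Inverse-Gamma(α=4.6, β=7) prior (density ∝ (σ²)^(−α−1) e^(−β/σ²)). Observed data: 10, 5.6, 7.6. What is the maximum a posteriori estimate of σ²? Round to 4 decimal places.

Sum of squared deviations about the known mean: SS = (10−7)² + (5.6−7)² + (7.6−7)² = 11.32.
The Normal likelihood contributes (σ²)^(−n/2) exp(−SS/(2σ²)), so the posterior is Inverse-Gamma(α + n/2, β + SS/2) = Inverse-Gamma(6.1, 12.66).
The mode of Inverse-Gamma(a, b) is b/(a+1) = 12.66/7.1 ≈ 1.7831.

σ̂²_MAP = 1.7831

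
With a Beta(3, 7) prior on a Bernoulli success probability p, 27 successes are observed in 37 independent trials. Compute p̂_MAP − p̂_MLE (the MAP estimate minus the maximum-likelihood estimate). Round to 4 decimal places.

Posterior is Beta(30, 17); MAP = (30−1)/(47−2) = 29/45 ≈ 0.64444.
MLE ignores the prior: p̂_MLE = k/n = 27/37 ≈ 0.72973.
Difference = 29/45 − 27/37 = -142/1665 ≈ -0.0853.

MAP − MLE = -0.0853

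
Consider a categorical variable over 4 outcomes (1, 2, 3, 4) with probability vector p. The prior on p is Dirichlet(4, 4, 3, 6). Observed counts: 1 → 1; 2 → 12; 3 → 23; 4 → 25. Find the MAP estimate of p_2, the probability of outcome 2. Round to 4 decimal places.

The posterior is Dirichlet(αᵢ + nᵢ) = Dirichlet(5, 16, 26, 31).
For a Dirichlet(a₁,…,a_K) with all aᵢ > 1, the mode has j-th component (aⱼ − 1)/(Σaᵢ − K).
Here Σaᵢ = 78 and K = 4, so p_2 = (16 − 1)/(78 − 4) = 15/74 ≈ 0.2027.

MAP estimate: 0.2027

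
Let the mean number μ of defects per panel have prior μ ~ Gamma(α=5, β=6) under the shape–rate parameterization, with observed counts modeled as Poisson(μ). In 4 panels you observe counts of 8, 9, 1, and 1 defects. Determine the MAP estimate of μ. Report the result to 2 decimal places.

Σxᵢ = 8+9+1+1 = 19, with n = 4.
Posterior ∝ μ^4e^(−6μ) · μ^19e^(−4μ) = μ^23e^(−10μ), i.e. Gamma(shape=24, rate=10).
The mode of a Gamma(a, b) with a ≥ 1 (shape–rate) is (a−1)/b = 23/10 ≈ 2.30.

μ̂_MAP = 2.30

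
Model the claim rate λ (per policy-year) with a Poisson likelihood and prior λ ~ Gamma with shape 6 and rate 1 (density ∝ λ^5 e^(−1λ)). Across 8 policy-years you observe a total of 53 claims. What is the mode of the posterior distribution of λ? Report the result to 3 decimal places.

Σxᵢ = 53, n = 8.
Posterior ∝ λ^5e^(−1λ) · λ^53e^(−8λ) = λ^58e^(−9λ), i.e. Gamma(shape=59, rate=9).
The mode of a Gamma(a, b) with a ≥ 1 (shape–rate) is (a−1)/b = 58/9 ≈ 6.444.

λ̂_MAP = 6.444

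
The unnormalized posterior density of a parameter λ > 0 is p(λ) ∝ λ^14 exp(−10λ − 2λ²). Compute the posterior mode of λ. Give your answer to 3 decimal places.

ℓ'(λ) = 14/λ − 10 − 4λ. Setting this to zero and multiplying by λ: 4λ² + 10λ − 14 = 0.
λ = (−10 + √(10² + 4·4·14)) / (2·4) = (−10 + √324) / 8 = (−10 + 18)/8 = 1.
ℓ''(λ) = −14/λ² − 4 < 0, confirming a maximum.

λ̂_MAP = 1.000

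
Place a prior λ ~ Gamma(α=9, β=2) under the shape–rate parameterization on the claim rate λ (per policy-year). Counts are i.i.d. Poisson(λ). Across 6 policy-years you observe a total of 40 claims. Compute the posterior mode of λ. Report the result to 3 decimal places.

λ̂_MAP = 6.000

Σxᵢ = 40, n = 6.
Posterior ∝ λ^8e^(−2λ) · λ^40e^(−6λ) = λ^48e^(−8λ), i.e. Gamma(shape=49, rate=8).
The mode of a Gamma(a, b) with a ≥ 1 (shape–rate) is (a−1)/b = 48/8 ≈ 6.000.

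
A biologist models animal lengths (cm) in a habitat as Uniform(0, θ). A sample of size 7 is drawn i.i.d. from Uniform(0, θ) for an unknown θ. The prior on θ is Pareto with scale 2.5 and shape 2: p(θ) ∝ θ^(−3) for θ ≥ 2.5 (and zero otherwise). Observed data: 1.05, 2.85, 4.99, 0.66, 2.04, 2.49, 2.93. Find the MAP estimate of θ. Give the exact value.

The Uniform(0, θ) likelihood is θ^(−n) for θ ≥ max(xᵢ), zero otherwise. Here max(xᵢ) = 4.99.
Posterior ∝ θ^(−3) · θ^(−7) = θ^(−10) on θ ≥ max(2.5, 4.99) = 4.99.
This density is strictly decreasing in θ, so the posterior mode lies at the lower boundary of the support.

θ̂_MAP = 4.99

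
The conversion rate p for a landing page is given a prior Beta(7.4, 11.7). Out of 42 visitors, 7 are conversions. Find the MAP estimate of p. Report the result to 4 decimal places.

Prior: Beta(7.4, 11.7).
Data: 7 successes in 42 trials. The binomial likelihood contributes p^7(1−p)^35, so the posterior is Beta(7.4+7, 11.7+35) = Beta(14.4, 46.7).
For Beta(a, b) with a, b > 1 the mode is (a−1)/(a+b−2) = 13.4/59.1 ≈ 0.2267.

p̂_MAP = 0.2267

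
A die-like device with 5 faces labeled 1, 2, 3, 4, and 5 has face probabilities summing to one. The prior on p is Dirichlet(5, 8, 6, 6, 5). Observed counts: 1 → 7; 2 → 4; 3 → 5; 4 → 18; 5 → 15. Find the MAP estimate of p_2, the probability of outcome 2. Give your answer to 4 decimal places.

MAP estimate: 0.1486

The posterior is Dirichlet(αᵢ + nᵢ) = Dirichlet(12, 12, 11, 24, 20).
For a Dirichlet(a₁,…,a_K) with all aᵢ > 1, the mode has j-th component (aⱼ − 1)/(Σaᵢ − K).
Here Σaᵢ = 79 and K = 5, so p_2 = (12 − 1)/(79 − 5) = 11/74 ≈ 0.1486.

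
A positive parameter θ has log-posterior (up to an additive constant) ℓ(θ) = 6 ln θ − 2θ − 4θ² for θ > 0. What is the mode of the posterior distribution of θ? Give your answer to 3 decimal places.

θ̂_MAP = 0.750

ℓ'(θ) = 6/θ − 2 − 8θ. Setting this to zero and multiplying by θ: 8θ² + 2θ − 6 = 0.
θ = (−2 + √(2² + 4·8·6)) / (2·8) = (−2 + √196) / 16 = (−2 + 14)/16 = 3/4.
ℓ''(θ) = −6/θ² − 8 < 0, confirming a maximum.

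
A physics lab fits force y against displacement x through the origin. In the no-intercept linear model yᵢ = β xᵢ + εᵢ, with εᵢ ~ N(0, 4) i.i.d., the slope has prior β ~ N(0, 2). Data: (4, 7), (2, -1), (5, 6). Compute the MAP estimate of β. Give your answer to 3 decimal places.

β̂_MAP = 1.191

log p(β | y) = −Σ(yᵢ − βxᵢ)²/(2·4) − β²/(2·2) + const.
Setting the derivative to zero: Σxᵢ(yᵢ − βxᵢ)/4 − β/2 = 0, so β = Σxᵢyᵢ / (Σxᵢ² + σ²/τ²).
Σxᵢyᵢ = 4·7 + 2·(-1) + 5·6 = 56; Σxᵢ² = 45; σ²/τ² = 2.
β̂_MAP = 56 / (45 + 2) = 56/47 ≈ 1.191.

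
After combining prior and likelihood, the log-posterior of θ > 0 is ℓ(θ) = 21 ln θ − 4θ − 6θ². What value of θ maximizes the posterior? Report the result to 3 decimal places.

θ̂_MAP = 1.167

ℓ'(θ) = 21/θ − 4 − 12θ. Setting this to zero and multiplying by θ: 12θ² + 4θ − 21 = 0.
θ = (−4 + √(4² + 4·12·21)) / (2·12) = (−4 + √1024) / 24 = (−4 + 32)/24 = 7/6.
ℓ''(θ) = −21/θ² − 12 < 0, confirming a maximum.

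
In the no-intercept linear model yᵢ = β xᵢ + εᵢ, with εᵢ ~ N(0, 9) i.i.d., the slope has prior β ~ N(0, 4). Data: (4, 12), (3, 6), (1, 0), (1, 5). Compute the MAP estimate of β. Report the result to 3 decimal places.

log p(β | y) = −Σ(yᵢ − βxᵢ)²/(2·9) − β²/(2·4) + const.
Setting the derivative to zero: Σxᵢ(yᵢ − βxᵢ)/9 − β/4 = 0, so β = Σxᵢyᵢ / (Σxᵢ² + σ²/τ²).
Σxᵢyᵢ = 4·12 + 3·6 + 1·0 + 1·5 = 71; Σxᵢ² = 27; σ²/τ² = 2.25.
β̂_MAP = 71 / (27 + 2.25) = 71/29.25 ≈ 2.427.

β̂_MAP = 2.427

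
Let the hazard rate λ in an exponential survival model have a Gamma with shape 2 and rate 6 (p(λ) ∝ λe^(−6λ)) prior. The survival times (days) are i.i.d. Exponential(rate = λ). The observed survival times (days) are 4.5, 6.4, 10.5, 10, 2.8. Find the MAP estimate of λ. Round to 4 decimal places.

The Exponential(rate=λ) likelihood is ∝ λ^n e^(−λΣtᵢ). Here n = 5 and Σtᵢ = 4.5 + 6.4 + 10.5 + 10 + 2.8 = 34.2.
Posterior ∝ λe^(−6λ) · λ^5e^(−34.2λ) = λ^6e^(−40.2λ), i.e. Gamma(7, 40.2).
Mode = (a−1)/b = 6/40.2 ≈ 0.1493.

λ̂_MAP = 0.1493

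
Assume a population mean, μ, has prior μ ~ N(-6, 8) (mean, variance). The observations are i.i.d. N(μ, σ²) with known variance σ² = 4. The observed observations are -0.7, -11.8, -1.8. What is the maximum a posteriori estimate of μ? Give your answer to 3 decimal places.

μ̂_MAP = -4.943

n = 3; x̄ = ((-0.7) + (-11.8) + (-1.8))/3 = -14.3/3 = -143/30 ≈ -4.7667.
For a Normal prior and Normal likelihood with known variance, the posterior is Normal; its mode equals its mean, the precision-weighted average.
Prior precision 1/σ₀² = 1/8 = 0.125; data precision n/σ² = 3/4 = 0.75.
μ̂ = (0.125·(-6) + 0.75·(-143/30)) / (0.125 + 0.75) = (-4.325)/0.875 = -173/35 ≈ -4.943.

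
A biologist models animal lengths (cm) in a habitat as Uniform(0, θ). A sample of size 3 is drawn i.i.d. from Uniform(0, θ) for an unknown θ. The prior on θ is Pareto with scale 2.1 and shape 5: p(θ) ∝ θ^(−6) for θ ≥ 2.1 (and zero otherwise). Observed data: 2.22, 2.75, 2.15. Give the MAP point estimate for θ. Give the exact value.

The Uniform(0, θ) likelihood is θ^(−n) for θ ≥ max(xᵢ), zero otherwise. Here max(xᵢ) = 2.75.
Posterior ∝ θ^(−6) · θ^(−3) = θ^(−9) on θ ≥ max(2.1, 2.75) = 2.75.
This density is strictly decreasing in θ, so the posterior mode lies at the lower boundary of the support.

θ̂_MAP = 2.75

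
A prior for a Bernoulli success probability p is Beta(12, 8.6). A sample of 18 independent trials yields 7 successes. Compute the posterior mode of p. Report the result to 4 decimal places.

p̂_MAP = 0.4918

Prior: Beta(12, 8.6).
Data: 7 successes in 18 trials. The binomial likelihood contributes p^7(1−p)^11, so the posterior is Beta(12+7, 8.6+11) = Beta(19, 19.6).
For Beta(a, b) with a, b > 1 the mode is (a−1)/(a+b−2) = 18/36.6 ≈ 0.4918.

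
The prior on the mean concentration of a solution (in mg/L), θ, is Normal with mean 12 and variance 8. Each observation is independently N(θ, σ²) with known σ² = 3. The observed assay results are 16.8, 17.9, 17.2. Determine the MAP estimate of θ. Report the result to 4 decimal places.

n = 3; x̄ = (16.8 + 17.9 + 17.2)/3 = 51.9/3 = 17.3.
For a Normal prior and Normal likelihood with known variance, the posterior is Normal; its mode equals its mean, the precision-weighted average.
Prior precision 1/σ₀² = 1/8 = 0.125; data precision n/σ² = 3/3 = 1.
θ̂ = (0.125·12 + 1·17.3) / (0.125 + 1) = 18.8/1.125 = 752/45 ≈ 16.7111.

θ̂_MAP = 16.7111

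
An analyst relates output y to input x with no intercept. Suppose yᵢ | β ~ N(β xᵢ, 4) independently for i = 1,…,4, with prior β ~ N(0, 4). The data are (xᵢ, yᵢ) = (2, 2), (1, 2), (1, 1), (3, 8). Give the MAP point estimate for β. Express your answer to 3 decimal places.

β̂_MAP = 1.938

log p(β | y) = −Σ(yᵢ − βxᵢ)²/(2·4) − β²/(2·4) + const.
Setting the derivative to zero: Σxᵢ(yᵢ − βxᵢ)/4 − β/4 = 0, so β = Σxᵢyᵢ / (Σxᵢ² + σ²/τ²).
Σxᵢyᵢ = 2·2 + 1·2 + 1·1 + 3·8 = 31; Σxᵢ² = 15; σ²/τ² = 1.
β̂_MAP = 31 / (15 + 1) = 31/16 ≈ 1.938.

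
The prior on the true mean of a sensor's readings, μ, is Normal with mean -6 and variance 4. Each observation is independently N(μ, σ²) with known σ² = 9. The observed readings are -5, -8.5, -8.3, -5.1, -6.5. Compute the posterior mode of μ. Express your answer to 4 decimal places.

n = 5; x̄ = ((-5) + (-8.5) + (-8.3) + (-5.1) + (-6.5))/5 = -33.4/5 = -6.68.
For a Normal prior and Normal likelihood with known variance, the posterior is Normal; its mode equals its mean, the precision-weighted average.
Prior precision 1/σ₀² = 1/4 = 0.25; data precision n/σ² = 5/9.
μ̂ = (0.25·(-6) + (5/9)·(-6.68)) / (0.25 + 5/9) = (-469/90)/(29/36) = -938/145 ≈ -6.4690.

μ̂_MAP = -6.4690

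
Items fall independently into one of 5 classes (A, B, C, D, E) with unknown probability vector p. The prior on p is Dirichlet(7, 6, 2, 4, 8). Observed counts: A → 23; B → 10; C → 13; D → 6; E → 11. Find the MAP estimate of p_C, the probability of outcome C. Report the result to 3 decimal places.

MAP estimate of p_C = 0.165

The posterior is Dirichlet(αᵢ + nᵢ) = Dirichlet(30, 16, 15, 10, 19).
For a Dirichlet(a₁,…,a_K) with all aᵢ > 1, the mode has j-th component (aⱼ − 1)/(Σaᵢ − K).
Here Σaᵢ = 90 and K = 5, so p_C = (15 − 1)/(90 − 5) = 14/85 ≈ 0.165.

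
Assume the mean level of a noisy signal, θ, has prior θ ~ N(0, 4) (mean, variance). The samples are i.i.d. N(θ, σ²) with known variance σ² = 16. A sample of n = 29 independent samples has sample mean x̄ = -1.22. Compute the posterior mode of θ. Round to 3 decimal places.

θ̂_MAP = -1.072

n = 29, x̄ = -1.22.
For a Normal prior and Normal likelihood with known variance, the posterior is Normal; its mode equals its mean, the precision-weighted average.
Prior precision 1/σ₀² = 1/4 = 0.25; data precision n/σ² = 29/16 = 1.8125.
θ̂ = (0.25·0 + 1.8125·(-1.22)) / (0.25 + 1.8125) = (-2.21125)/2.0625 = -1769/1650 ≈ -1.072.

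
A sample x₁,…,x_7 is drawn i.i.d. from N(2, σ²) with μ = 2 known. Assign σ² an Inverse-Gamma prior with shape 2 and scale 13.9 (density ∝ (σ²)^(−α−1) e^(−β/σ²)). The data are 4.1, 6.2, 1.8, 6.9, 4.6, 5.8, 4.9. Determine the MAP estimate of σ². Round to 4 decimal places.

Sum of squared deviations about the known mean: SS = (4.1−2)² + (6.2−2)² + (1.8−2)² + (6.9−2)² + (4.6−2)² + (5.8−2)² + (4.9−2)² = 75.71.
The Normal likelihood contributes (σ²)^(−n/2) exp(−SS/(2σ²)), so the posterior is Inverse-Gamma(α + n/2, β + SS/2) = Inverse-Gamma(5.5, 51.755).
The mode of Inverse-Gamma(a, b) is b/(a+1) = 51.755/6.5 ≈ 7.9623.

σ̂²_MAP = 7.9623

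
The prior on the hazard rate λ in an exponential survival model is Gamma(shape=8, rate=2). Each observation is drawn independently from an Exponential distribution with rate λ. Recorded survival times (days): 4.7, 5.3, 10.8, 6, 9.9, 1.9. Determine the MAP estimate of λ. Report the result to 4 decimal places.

The Exponential(rate=λ) likelihood is ∝ λ^n e^(−λΣtᵢ). Here n = 6 and Σtᵢ = 4.7 + 5.3 + 10.8 + 6 + 9.9 + 1.9 = 38.6.
Posterior ∝ λ^7e^(−2λ) · λ^6e^(−38.6λ) = λ^13e^(−40.6λ), i.e. Gamma(14, 40.6).
Mode = (a−1)/b = 13/40.6 ≈ 0.3202.

λ̂_MAP = 0.3202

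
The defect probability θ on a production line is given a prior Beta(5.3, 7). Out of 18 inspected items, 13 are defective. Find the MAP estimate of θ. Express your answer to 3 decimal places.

θ̂_MAP = 0.611

Prior: Beta(5.3, 7).
Data: 13 successes in 18 trials. The binomial likelihood contributes θ^13(1−θ)^5, so the posterior is Beta(5.3+13, 7+5) = Beta(18.3, 12).
For Beta(a, b) with a, b > 1 the mode is (a−1)/(a+b−2) = 17.3/28.3 ≈ 0.611.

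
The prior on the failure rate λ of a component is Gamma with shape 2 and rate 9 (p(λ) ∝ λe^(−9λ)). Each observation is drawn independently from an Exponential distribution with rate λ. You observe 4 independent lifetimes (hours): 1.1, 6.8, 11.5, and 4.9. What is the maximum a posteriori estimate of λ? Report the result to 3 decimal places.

The Exponential(rate=λ) likelihood is ∝ λ^n e^(−λΣtᵢ). Here n = 4 and Σtᵢ = 1.1 + 6.8 + 11.5 + 4.9 = 24.3.
Posterior ∝ λe^(−9λ) · λ^4e^(−24.3λ) = λ^5e^(−33.3λ), i.e. Gamma(6, 33.3).
Mode = (a−1)/b = 5/33.3 ≈ 0.150.

λ̂_MAP = 0.150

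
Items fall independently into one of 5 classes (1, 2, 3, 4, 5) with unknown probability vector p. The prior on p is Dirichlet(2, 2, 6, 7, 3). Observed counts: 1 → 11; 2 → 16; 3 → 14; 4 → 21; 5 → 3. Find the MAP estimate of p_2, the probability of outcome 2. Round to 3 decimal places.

MAP estimate: 0.213

The posterior is Dirichlet(αᵢ + nᵢ) = Dirichlet(13, 18, 20, 28, 6).
For a Dirichlet(a₁,…,a_K) with all aᵢ > 1, the mode has j-th component (aⱼ − 1)/(Σaᵢ − K).
Here Σaᵢ = 85 and K = 5, so p_2 = (18 − 1)/(85 − 5) = 17/80 ≈ 0.213.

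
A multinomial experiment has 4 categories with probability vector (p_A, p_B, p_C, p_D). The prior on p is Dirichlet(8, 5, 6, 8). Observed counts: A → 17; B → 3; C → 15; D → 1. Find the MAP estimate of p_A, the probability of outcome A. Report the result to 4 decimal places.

The posterior is Dirichlet(αᵢ + nᵢ) = Dirichlet(25, 8, 21, 9).
For a Dirichlet(a₁,…,a_K) with all aᵢ > 1, the mode has j-th component (aⱼ − 1)/(Σaᵢ − K).
Here Σaᵢ = 63 and K = 4, so p_A = (25 − 1)/(63 − 4) = 24/59 ≈ 0.4068.

MAP estimate of p_A = 0.4068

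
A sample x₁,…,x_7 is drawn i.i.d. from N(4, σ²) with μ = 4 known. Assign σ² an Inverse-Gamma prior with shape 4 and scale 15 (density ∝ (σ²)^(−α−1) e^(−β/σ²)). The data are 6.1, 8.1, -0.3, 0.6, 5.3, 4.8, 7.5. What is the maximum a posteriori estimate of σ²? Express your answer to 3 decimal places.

Sum of squared deviations about the known mean: SS = (6.1−4)² + (8.1−4)² + (-0.3−4)² + (0.6−4)² + (5.3−4)² + (4.8−4)² + (7.5−4)² = 65.85.
The Normal likelihood contributes (σ²)^(−n/2) exp(−SS/(2σ²)), so the posterior is Inverse-Gamma(α + n/2, β + SS/2) = Inverse-Gamma(7.5, 47.925).
The mode of Inverse-Gamma(a, b) is b/(a+1) = 47.925/8.5 ≈ 5.638.

σ̂²_MAP = 5.638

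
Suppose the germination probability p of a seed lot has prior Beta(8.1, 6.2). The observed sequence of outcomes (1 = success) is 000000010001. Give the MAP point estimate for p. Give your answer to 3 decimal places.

Prior: Beta(8.1, 6.2).
Data: 2 successes in 12 trials (from the sequence). The binomial likelihood contributes p^2(1−p)^10, so the posterior is Beta(8.1+2, 6.2+10) = Beta(10.1, 16.2).
For Beta(a, b) with a, b > 1 the mode is (a−1)/(a+b−2) = 9.1/24.3 ≈ 0.374.

p̂_MAP = 0.374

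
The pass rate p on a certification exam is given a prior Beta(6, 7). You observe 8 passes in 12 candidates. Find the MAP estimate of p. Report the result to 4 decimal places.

p̂_MAP = 0.5652

Prior: Beta(6, 7).
Data: 8 successes in 12 trials. The binomial likelihood contributes p^8(1−p)^4, so the posterior is Beta(6+8, 7+4) = Beta(14, 11).
For Beta(a, b) with a, b > 1 the mode is (a−1)/(a+b−2) = 13/23 ≈ 0.5652.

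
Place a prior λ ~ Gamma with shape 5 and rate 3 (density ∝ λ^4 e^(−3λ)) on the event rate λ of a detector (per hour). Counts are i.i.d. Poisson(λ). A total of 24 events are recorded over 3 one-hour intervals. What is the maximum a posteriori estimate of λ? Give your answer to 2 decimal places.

λ̂_MAP = 4.67

Σxᵢ = 24, n = 3.
Posterior ∝ λ^4e^(−3λ) · λ^24e^(−3λ) = λ^28e^(−6λ), i.e. Gamma(shape=29, rate=6).
The mode of a Gamma(a, b) with a ≥ 1 (shape–rate) is (a−1)/b = 28/6 ≈ 4.67.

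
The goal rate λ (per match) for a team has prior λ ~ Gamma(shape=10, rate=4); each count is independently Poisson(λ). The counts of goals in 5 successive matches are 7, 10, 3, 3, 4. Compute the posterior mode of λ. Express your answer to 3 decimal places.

λ̂_MAP = 4.000

Σxᵢ = 7+10+3+3+4 = 27, with n = 5.
Posterior ∝ λ^9e^(−4λ) · λ^27e^(−5λ) = λ^36e^(−9λ), i.e. Gamma(shape=37, rate=9).
The mode of a Gamma(a, b) with a ≥ 1 (shape–rate) is (a−1)/b = 36/9 ≈ 4.000.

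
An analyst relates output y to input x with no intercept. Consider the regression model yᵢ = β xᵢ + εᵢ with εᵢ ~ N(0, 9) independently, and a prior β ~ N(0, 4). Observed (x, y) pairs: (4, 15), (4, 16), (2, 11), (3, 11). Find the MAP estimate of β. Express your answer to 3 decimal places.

β̂_MAP = 3.788

log p(β | y) = −Σ(yᵢ − βxᵢ)²/(2·9) − β²/(2·4) + const.
Setting the derivative to zero: Σxᵢ(yᵢ − βxᵢ)/9 − β/4 = 0, so β = Σxᵢyᵢ / (Σxᵢ² + σ²/τ²).
Σxᵢyᵢ = 4·15 + 4·16 + 2·11 + 3·11 = 179; Σxᵢ² = 45; σ²/τ² = 2.25.
β̂_MAP = 179 / (45 + 2.25) = 179/47.25 ≈ 3.788.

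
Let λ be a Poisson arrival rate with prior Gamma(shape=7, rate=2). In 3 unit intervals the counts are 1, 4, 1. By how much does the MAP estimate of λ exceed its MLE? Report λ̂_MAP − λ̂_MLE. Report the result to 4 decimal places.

MAP − MLE = 0.4000

Σxᵢ = 6. Posterior is Gamma(13, 5); MAP = (13−1)/5 = 12/5 ≈ 2.40000.
MLE = x̄ = 6/3 ≈ 2.00000.
Difference = 12/5 − 6/3 = 2/5 ≈ 0.4000.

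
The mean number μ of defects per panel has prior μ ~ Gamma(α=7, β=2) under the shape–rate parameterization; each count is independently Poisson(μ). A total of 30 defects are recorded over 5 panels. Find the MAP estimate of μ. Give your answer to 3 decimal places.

Σxᵢ = 30, n = 5.
Posterior ∝ μ^6e^(−2μ) · μ^30e^(−5μ) = μ^36e^(−7μ), i.e. Gamma(shape=37, rate=7).
The mode of a Gamma(a, b) with a ≥ 1 (shape–rate) is (a−1)/b = 36/7 ≈ 5.143.

μ̂_MAP = 5.143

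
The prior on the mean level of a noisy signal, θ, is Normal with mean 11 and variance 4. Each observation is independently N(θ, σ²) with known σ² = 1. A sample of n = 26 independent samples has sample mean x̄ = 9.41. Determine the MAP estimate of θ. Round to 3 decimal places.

n = 26, x̄ = 9.41.
For a Normal prior and Normal likelihood with known variance, the posterior is Normal; its mode equals its mean, the precision-weighted average.
Prior precision 1/σ₀² = 1/4 = 0.25; data precision n/σ² = 26/1 = 26.
θ̂ = (0.25·11 + 26·9.41) / (0.25 + 26) = 247.41/26.25 = 8247/875 ≈ 9.425.

θ̂_MAP = 9.425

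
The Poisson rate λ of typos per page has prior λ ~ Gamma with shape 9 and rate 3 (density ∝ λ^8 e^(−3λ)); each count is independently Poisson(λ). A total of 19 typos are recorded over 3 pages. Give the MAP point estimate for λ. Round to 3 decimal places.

Σxᵢ = 19, n = 3.
Posterior ∝ λ^8e^(−3λ) · λ^19e^(−3λ) = λ^27e^(−6λ), i.e. Gamma(shape=28, rate=6).
The mode of a Gamma(a, b) with a ≥ 1 (shape–rate) is (a−1)/b = 27/6 ≈ 4.500.

λ̂_MAP = 4.500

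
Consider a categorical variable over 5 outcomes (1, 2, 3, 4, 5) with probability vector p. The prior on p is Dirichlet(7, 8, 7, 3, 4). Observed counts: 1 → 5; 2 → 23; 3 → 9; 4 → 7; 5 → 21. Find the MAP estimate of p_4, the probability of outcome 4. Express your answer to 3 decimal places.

The posterior is Dirichlet(αᵢ + nᵢ) = Dirichlet(12, 31, 16, 10, 25).
For a Dirichlet(a₁,…,a_K) with all aᵢ > 1, the mode has j-th component (aⱼ − 1)/(Σaᵢ − K).
Here Σaᵢ = 94 and K = 5, so p_4 = (10 − 1)/(94 − 5) = 9/89 ≈ 0.101.

MAP estimate: 0.101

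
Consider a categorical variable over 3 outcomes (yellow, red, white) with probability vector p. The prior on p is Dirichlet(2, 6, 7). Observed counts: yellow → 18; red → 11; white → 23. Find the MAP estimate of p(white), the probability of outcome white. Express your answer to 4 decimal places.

MAP estimate of p(white) = 0.4531

The posterior is Dirichlet(αᵢ + nᵢ) = Dirichlet(20, 17, 30).
For a Dirichlet(a₁,…,a_K) with all aᵢ > 1, the mode has j-th component (aⱼ − 1)/(Σaᵢ − K).
Here Σaᵢ = 67 and K = 3, so p(white) = (30 − 1)/(67 − 3) = 29/64 ≈ 0.4531.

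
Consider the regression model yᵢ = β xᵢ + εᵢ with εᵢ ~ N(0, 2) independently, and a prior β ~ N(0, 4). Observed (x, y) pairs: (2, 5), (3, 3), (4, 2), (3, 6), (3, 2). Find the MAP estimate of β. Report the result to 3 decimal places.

log p(β | y) = −Σ(yᵢ − βxᵢ)²/(2·2) − β²/(2·4) + const.
Setting the derivative to zero: Σxᵢ(yᵢ − βxᵢ)/2 − β/4 = 0, so β = Σxᵢyᵢ / (Σxᵢ² + σ²/τ²).
Σxᵢyᵢ = 2·5 + 3·3 + 4·2 + 3·6 + 3·2 = 51; Σxᵢ² = 47; σ²/τ² = 0.5.
β̂_MAP = 51 / (47 + 0.5) = 51/47.5 ≈ 1.074.

β̂_MAP = 1.074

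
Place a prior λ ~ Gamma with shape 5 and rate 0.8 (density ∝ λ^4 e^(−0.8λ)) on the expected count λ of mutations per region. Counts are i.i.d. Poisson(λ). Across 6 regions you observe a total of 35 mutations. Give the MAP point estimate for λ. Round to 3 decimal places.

Σxᵢ = 35, n = 6.
Posterior ∝ λ^4e^(−0.8λ) · λ^35e^(−6λ) = λ^39e^(−6.8λ), i.e. Gamma(shape=40, rate=6.8).
The mode of a Gamma(a, b) with a ≥ 1 (shape–rate) is (a−1)/b = 39/6.8 ≈ 5.735.

λ̂_MAP = 5.735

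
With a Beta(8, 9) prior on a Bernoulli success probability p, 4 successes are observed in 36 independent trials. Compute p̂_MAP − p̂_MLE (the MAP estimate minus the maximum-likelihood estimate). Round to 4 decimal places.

MAP − MLE = 0.1046

Posterior is Beta(12, 41); MAP = (12−1)/(53−2) = 11/51 ≈ 0.21569.
MLE ignores the prior: p̂_MLE = k/n = 4/36 ≈ 0.11111.
Difference = 11/51 − 4/36 = 16/153 ≈ 0.1046.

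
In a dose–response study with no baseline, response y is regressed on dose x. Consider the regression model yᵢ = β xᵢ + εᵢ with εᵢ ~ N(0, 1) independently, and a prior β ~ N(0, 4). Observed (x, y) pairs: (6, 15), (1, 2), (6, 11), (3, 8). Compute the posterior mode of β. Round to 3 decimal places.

log p(β | y) = −Σ(yᵢ − βxᵢ)²/(2·1) − β²/(2·4) + const.
Setting the derivative to zero: Σxᵢ(yᵢ − βxᵢ)/1 − β/4 = 0, so β = Σxᵢyᵢ / (Σxᵢ² + σ²/τ²).
Σxᵢyᵢ = 6·15 + 1·2 + 6·11 + 3·8 = 182; Σxᵢ² = 82; σ²/τ² = 0.25.
β̂_MAP = 182 / (82 + 0.25) = 182/82.25 ≈ 2.213.

β̂_MAP = 2.213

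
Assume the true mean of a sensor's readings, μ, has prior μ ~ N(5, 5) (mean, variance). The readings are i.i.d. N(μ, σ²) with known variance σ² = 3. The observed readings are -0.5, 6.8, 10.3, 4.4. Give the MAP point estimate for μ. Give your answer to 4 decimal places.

n = 4; x̄ = ((-0.5) + 6.8 + 10.3 + 4.4)/4 = 21/4 = 5.25.
For a Normal prior and Normal likelihood with known variance, the posterior is Normal; its mode equals its mean, the precision-weighted average.
Prior precision 1/σ₀² = 1/5 = 0.2; data precision n/σ² = 4/3.
μ̂ = (0.2·5 + (4/3)·5.25) / (0.2 + 4/3) = 8/(23/15) = 120/23 ≈ 5.2174.

μ̂_MAP = 5.2174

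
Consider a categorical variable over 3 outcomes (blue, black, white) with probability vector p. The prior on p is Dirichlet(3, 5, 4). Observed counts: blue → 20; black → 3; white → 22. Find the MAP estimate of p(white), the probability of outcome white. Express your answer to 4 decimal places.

MAP estimate of p(white) = 0.4630

The posterior is Dirichlet(αᵢ + nᵢ) = Dirichlet(23, 8, 26).
For a Dirichlet(a₁,…,a_K) with all aᵢ > 1, the mode has j-th component (aⱼ − 1)/(Σaᵢ − K).
Here Σaᵢ = 57 and K = 3, so p(white) = (26 − 1)/(57 − 3) = 25/54 ≈ 0.4630.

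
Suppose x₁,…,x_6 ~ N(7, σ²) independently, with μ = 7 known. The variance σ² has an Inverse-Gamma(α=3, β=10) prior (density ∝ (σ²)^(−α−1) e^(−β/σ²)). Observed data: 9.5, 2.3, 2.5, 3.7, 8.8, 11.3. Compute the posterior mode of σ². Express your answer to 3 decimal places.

Sum of squared deviations about the known mean: SS = (9.5−7)² + (2.3−7)² + (2.5−7)² + (3.7−7)² + (8.8−7)² + (11.3−7)² = 81.21.
The Normal likelihood contributes (σ²)^(−n/2) exp(−SS/(2σ²)), so the posterior is Inverse-Gamma(α + n/2, β + SS/2) = Inverse-Gamma(6, 50.605).
The mode of Inverse-Gamma(a, b) is b/(a+1) = 50.605/7 ≈ 7.229.

σ̂²_MAP = 7.229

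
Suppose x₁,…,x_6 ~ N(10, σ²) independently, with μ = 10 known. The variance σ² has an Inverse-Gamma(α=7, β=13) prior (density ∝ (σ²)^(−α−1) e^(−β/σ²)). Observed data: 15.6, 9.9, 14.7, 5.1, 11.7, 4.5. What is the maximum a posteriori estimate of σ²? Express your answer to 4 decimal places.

Sum of squared deviations about the known mean: SS = (15.6−10)² + (9.9−10)² + (14.7−10)² + (5.1−10)² + (11.7−10)² + (4.5−10)² = 110.61.
The Normal likelihood contributes (σ²)^(−n/2) exp(−SS/(2σ²)), so the posterior is Inverse-Gamma(α + n/2, β + SS/2) = Inverse-Gamma(10, 68.305).
The mode of Inverse-Gamma(a, b) is b/(a+1) = 68.305/11 ≈ 6.2095.

σ̂²_MAP = 6.2095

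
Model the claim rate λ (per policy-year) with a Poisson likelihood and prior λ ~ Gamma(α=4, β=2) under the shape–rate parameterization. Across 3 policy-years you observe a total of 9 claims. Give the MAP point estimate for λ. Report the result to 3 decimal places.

λ̂_MAP = 2.400

Σxᵢ = 9, n = 3.
Posterior ∝ λ^3e^(−2λ) · λ^9e^(−3λ) = λ^12e^(−5λ), i.e. Gamma(shape=13, rate=5).
The mode of a Gamma(a, b) with a ≥ 1 (shape–rate) is (a−1)/b = 12/5 ≈ 2.400.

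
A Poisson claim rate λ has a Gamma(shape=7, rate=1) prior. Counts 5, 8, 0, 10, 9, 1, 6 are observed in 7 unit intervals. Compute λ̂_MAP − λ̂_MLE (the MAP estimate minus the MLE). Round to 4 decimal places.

Σxᵢ = 39. Posterior is Gamma(46, 8); MAP = (46−1)/8 = 45/8 ≈ 5.62500.
MLE = x̄ = 39/7 ≈ 5.57143.
Difference = 45/8 − 39/7 = 3/56 ≈ 0.0536.

MAP − MLE = 0.0536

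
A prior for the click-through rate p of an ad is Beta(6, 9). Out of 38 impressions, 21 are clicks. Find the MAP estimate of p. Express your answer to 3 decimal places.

p̂_MAP = 0.510

Prior: Beta(6, 9).
Data: 21 successes in 38 trials. The binomial likelihood contributes p^21(1−p)^17, so the posterior is Beta(6+21, 9+17) = Beta(27, 26).
For Beta(a, b) with a, b > 1 the mode is (a−1)/(a+b−2) = 26/51 ≈ 0.510.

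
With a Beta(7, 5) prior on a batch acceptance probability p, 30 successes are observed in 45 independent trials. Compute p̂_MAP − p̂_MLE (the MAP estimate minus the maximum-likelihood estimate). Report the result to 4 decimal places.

MAP − MLE = -0.0121

Posterior is Beta(37, 20); MAP = (37−1)/(57−2) = 36/55 ≈ 0.65455.
MLE ignores the prior: p̂_MLE = k/n = 30/45 ≈ 0.66667.
Difference = 36/55 − 30/45 = -2/165 ≈ -0.0121.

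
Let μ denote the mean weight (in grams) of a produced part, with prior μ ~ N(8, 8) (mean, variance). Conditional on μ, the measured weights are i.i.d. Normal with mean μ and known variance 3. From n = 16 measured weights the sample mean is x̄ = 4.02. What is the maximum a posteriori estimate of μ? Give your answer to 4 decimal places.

n = 16, x̄ = 4.02.
For a Normal prior and Normal likelihood with known variance, the posterior is Normal; its mode equals its mean, the precision-weighted average.
Prior precision 1/σ₀² = 1/8 = 0.125; data precision n/σ² = 16/3.
μ̂ = (0.125·8 + (16/3)·4.02) / (0.125 + 16/3) = 22.44/(131/24) = 13464/3275 ≈ 4.1111.

μ̂_MAP = 4.1111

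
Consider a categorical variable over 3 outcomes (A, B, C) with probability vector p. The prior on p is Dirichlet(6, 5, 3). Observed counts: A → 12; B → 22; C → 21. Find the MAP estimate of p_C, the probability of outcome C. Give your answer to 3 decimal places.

MAP estimate of p_C = 0.348

The posterior is Dirichlet(αᵢ + nᵢ) = Dirichlet(18, 27, 24).
For a Dirichlet(a₁,…,a_K) with all aᵢ > 1, the mode has j-th component (aⱼ − 1)/(Σaᵢ − K).
Here Σaᵢ = 69 and K = 3, so p_C = (24 − 1)/(69 − 3) = 23/66 ≈ 0.348.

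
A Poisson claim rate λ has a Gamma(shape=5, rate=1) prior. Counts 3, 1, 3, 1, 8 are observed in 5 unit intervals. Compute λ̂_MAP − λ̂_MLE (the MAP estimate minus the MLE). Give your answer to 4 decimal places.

MAP − MLE = 0.1333

Σxᵢ = 16. Posterior is Gamma(21, 6); MAP = (21−1)/6 = 20/6 ≈ 3.33333.
MLE = x̄ = 16/5 ≈ 3.20000.
Difference = 20/6 − 16/5 = 2/15 ≈ 0.1333.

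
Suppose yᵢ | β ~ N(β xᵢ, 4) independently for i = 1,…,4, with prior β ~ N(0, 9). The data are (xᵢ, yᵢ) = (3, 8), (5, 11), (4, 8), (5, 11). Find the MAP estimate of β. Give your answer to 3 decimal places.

β̂_MAP = 2.200

log p(β | y) = −Σ(yᵢ − βxᵢ)²/(2·4) − β²/(2·9) + const.
Setting the derivative to zero: Σxᵢ(yᵢ − βxᵢ)/4 − β/9 = 0, so β = Σxᵢyᵢ / (Σxᵢ² + σ²/τ²).
Σxᵢyᵢ = 3·8 + 5·11 + 4·8 + 5·11 = 166; Σxᵢ² = 75; σ²/τ² = 4/9.
β̂_MAP = 166 / (75 + 4/9) = 166/(679/9) = 1494/679 ≈ 2.200.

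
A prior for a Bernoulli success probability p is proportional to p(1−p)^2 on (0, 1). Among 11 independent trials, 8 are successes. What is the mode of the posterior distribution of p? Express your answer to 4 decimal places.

The prior density ∝ p(1−p)^2 is the kernel of Beta(2, 3).
Data: 8 successes in 11 trials. The binomial likelihood contributes p^8(1−p)^3, so the posterior is Beta(2+8, 3+3) = Beta(10, 6).
For Beta(a, b) with a, b > 1 the mode is (a−1)/(a+b−2) = 9/14 ≈ 0.6429.

p̂_MAP = 0.6429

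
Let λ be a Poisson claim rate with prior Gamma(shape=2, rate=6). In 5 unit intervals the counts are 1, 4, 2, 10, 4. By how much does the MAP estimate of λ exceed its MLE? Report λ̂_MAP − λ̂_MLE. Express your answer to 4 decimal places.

MAP − MLE = -2.2000

Σxᵢ = 21. Posterior is Gamma(23, 11); MAP = (23−1)/11 = 22/11 ≈ 2.00000.
MLE = x̄ = 21/5 ≈ 4.20000.
Difference = 22/11 − 21/5 = -11/5 ≈ -2.2000.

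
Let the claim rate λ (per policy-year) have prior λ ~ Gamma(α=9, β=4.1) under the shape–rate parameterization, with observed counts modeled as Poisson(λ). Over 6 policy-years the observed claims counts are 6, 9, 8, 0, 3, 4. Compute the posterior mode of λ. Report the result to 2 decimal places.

λ̂_MAP = 3.76

Σxᵢ = 6+9+8+0+3+4 = 30, with n = 6.
Posterior ∝ λ^8e^(−4.1λ) · λ^30e^(−6λ) = λ^38e^(−10.1λ), i.e. Gamma(shape=39, rate=10.1).
The mode of a Gamma(a, b) with a ≥ 1 (shape–rate) is (a−1)/b = 38/10.1 ≈ 3.76.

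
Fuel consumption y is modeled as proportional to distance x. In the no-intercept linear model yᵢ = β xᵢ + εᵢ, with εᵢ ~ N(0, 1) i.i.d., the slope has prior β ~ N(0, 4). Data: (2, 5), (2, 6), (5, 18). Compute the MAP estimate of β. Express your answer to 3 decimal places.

β̂_MAP = 3.368

log p(β | y) = −Σ(yᵢ − βxᵢ)²/(2·1) − β²/(2·4) + const.
Setting the derivative to zero: Σxᵢ(yᵢ − βxᵢ)/1 − β/4 = 0, so β = Σxᵢyᵢ / (Σxᵢ² + σ²/τ²).
Σxᵢyᵢ = 2·5 + 2·6 + 5·18 = 112; Σxᵢ² = 33; σ²/τ² = 0.25.
β̂_MAP = 112 / (33 + 0.25) = 112/33.25 ≈ 3.368.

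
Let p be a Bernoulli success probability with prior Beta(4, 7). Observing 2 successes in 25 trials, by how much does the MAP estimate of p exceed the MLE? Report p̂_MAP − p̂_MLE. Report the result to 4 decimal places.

Posterior is Beta(6, 30); MAP = (6−1)/(36−2) = 5/34 ≈ 0.14706.
MLE ignores the prior: p̂_MLE = k/n = 2/25 ≈ 0.08000.
Difference = 5/34 − 2/25 = 57/850 ≈ 0.0671.

MAP − MLE = 0.0671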